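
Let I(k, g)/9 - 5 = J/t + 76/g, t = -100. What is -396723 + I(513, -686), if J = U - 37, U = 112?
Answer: -544252845/1372 ≈ -3.9669e+5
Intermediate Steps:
J = 75 (J = 112 - 37 = 75)
I(k, g) = 153/4 + 684/g (I(k, g) = 45 + 9*(75/(-100) + 76/g) = 45 + 9*(75*(-1/100) + 76/g) = 45 + 9*(-3/4 + 76/g) = 45 + (-27/4 + 684/g) = 153/4 + 684/g)
-396723 + I(513, -686) = -396723 + (153/4 + 684/(-686)) = -396723 + (153/4 + 684*(-1/686)) = -396723 + (153/4 - 342/343) = -396723 + 51111/1372 = -544252845/1372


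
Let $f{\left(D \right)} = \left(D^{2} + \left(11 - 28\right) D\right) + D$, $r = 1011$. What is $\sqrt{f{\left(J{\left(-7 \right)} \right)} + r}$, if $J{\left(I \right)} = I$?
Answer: $2 \sqrt{293} \approx 34.234$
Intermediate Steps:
$f{\left(D \right)} = D^{2} - 16 D$ ($f{\left(D \right)} = \left(D^{2} + \left(11 - 28\right) D\right) + D = \left(D^{2} - 17 D\right) + D = D^{2} - 16 D$)
$\sqrt{f{\left(J{\left(-7 \right)} \right)} + r} = \sqrt{- 7 \left(-16 - 7\right) + 1011} = \sqrt{\left(-7\right) \left(-23\right) + 1011} = \sqrt{161 + 1011} = \sqrt{1172} = 2 \sqrt{293}$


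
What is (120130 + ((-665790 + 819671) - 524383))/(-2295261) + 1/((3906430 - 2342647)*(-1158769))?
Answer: 151229967771112661/1386386045796047049 ≈ 0.10908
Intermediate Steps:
(120130 + ((-665790 + 819671) - 524383))/(-2295261) + 1/((3906430 - 2342647)*(-1158769)) = (120130 + (153881 - 524383))*(-1/2295261) - 1/1158769/1563783 = (120130 - 370502)*(-1/2295261) + (1/1563783)*(-1/1158769) = -250372*(-1/2295261) - 1/1812063263127 = 250372/2295261 - 1/1812063263127 = 151229967771112661/1386386045796047049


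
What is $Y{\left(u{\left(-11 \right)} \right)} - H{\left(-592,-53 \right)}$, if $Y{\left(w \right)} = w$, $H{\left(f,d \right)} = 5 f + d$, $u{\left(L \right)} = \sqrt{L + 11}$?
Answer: $3013$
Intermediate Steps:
$u{\left(L \right)} = \sqrt{11 + L}$
$H{\left(f,d \right)} = d + 5 f$
$Y{\left(u{\left(-11 \right)} \right)} - H{\left(-592,-53 \right)} = \sqrt{11 - 11} - \left(-53 + 5 \left(-592\right)\right) = \sqrt{0} - \left(-53 - 2960\right) = 0 - -3013 = 0 + 3013 = 3013$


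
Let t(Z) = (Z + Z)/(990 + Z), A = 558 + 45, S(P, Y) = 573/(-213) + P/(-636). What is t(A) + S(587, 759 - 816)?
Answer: -2536353/888068 ≈ -2.8560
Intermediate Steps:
S(P, Y) = -191/71 - P/636 (S(P, Y) = 573*(-1/213) + P*(-1/636) = -191/71 - P/636)
A = 603
t(Z) = 2*Z/(990 + Z) (t(Z) = (2*Z)/(990 + Z) = 2*Z/(990 + Z))
t(A) + S(587, 759 - 816) = 2*603/(990 + 603) + (-191/71 - 1/636*587) = 2*603/1593 + (-191/71 - 587/636) = 2*603*(1/1593) - 163153/45156 = 134/177 - 163153/45156 = -2536353/888068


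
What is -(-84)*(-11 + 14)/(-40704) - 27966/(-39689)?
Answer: 94027203/134625088 ≈ 0.69844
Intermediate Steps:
-(-84)*(-11 + 14)/(-40704) - 27966/(-39689) = -(-84)*3*(-1/40704) - 27966*(-1/39689) = -4*(-63)*(-1/40704) + 27966/39689 = 252*(-1/40704) + 27966/39689 = -21/3392 + 27966/39689 = 94027203/134625088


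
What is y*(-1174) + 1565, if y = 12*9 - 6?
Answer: -118183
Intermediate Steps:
y = 102 (y = 108 - 6 = 102)
y*(-1174) + 1565 = 102*(-1174) + 1565 = -119748 + 1565 = -118183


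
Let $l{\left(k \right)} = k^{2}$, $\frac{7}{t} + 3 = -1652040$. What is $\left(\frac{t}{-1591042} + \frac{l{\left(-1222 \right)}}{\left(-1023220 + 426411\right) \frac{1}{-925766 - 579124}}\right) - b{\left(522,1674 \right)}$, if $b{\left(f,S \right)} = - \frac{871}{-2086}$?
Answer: $\frac{3080380915526357026583314036}{818074146369150643161} \approx 3.7654 \cdot 10^{6}$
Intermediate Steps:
$t = - \frac{7}{1652043}$ ($t = \frac{7}{-3 - 1652040} = \frac{7}{-1652043} = 7 \left(- \frac{1}{1652043}\right) = - \frac{7}{1652043} \approx -4.2372 \cdot 10^{-6}$)
$b{\left(f,S \right)} = \frac{871}{2086}$ ($b{\left(f,S \right)} = \left(-871\right) \left(- \frac{1}{2086}\right) = \frac{871}{2086}$)
$\left(\frac{t}{-1591042} + \frac{l{\left(-1222 \right)}}{\left(-1023220 + 426411\right) \frac{1}{-925766 - 579124}}\right) - b{\left(522,1674 \right)} = \left(- \frac{7}{1652043 \left(-1591042\right)} + \frac{\left(-1222\right)^{2}}{\left(-1023220 + 426411\right) \frac{1}{-925766 - 579124}}\right) - \frac{871}{2086} = \left(\left(- \frac{7}{1652043}\right) \left(- \frac{1}{1591042}\right) + \frac{1493284}{\left(-596809\right) \frac{1}{-1504890}}\right) - \frac{871}{2086} = \left(\frac{7}{2628469798806} + \frac{1493284}{\left(-596809\right) \left(- \frac{1}{1504890}\right)}\right) - \frac{871}{2086} = \left(\frac{7}{2628469798806} + \frac{1493284}{\frac{596809}{1504890}}\right) - \frac{871}{2086} = \left(\frac{7}{2628469798806} + 1493284 \cdot \frac{1504890}{596809}\right) - \frac{871}{2086} = \left(\frac{7}{2628469798806} + \frac{2247228158760}{596809}\right) - \frac{871}{2086} = \frac{5906771346327075030618223}{1568694432155610054} - \frac{871}{2086} = \frac{3080380915526357026583314036}{818074146369150643161}$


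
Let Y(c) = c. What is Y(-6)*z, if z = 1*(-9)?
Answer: 54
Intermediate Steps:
z = -9
Y(-6)*z = -6*(-9) = 54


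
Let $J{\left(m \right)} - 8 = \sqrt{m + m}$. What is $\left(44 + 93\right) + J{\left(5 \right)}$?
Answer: $145 + \sqrt{10} \approx 148.16$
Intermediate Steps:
$J{\left(m \right)} = 8 + \sqrt{2} \sqrt{m}$ ($J{\left(m \right)} = 8 + \sqrt{m + m} = 8 + \sqrt{2 m} = 8 + \sqrt{2} \sqrt{m}$)
$\left(44 + 93\right) + J{\left(5 \right)} = \left(44 + 93\right) + \left(8 + \sqrt{2} \sqrt{5}\right) = 137 + \left(8 + \sqrt{10}\right) = 145 + \sqrt{10}$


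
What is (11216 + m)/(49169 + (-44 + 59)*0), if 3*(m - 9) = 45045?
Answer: 26240/49169 ≈ 0.53367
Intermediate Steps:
m = 15024 (m = 9 + (⅓)*45045 = 9 + 15015 = 15024)
(11216 + m)/(49169 + (-44 + 59)*0) = (11216 + 15024)/(49169 + (-44 + 59)*0) = 26240/(49169 + 15*0) = 26240/(49169 + 0) = 26240/49169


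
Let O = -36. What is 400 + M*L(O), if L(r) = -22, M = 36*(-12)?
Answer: 9904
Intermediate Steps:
M = -432
400 + M*L(O) = 400 - 432*(-22) = 400 + 9504 = 9904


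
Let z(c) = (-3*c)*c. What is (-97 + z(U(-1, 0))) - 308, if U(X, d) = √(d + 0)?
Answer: -405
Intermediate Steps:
U(X, d) = √d
z(c) = -3*c²
(-97 + z(U(-1, 0))) - 308 = (-97 - 3*(√0)²) - 308 = (-97 - 3*0²) - 308 = (-97 - 3*0) - 308 = (-97 + 0) - 308 = -97 - 308 = -405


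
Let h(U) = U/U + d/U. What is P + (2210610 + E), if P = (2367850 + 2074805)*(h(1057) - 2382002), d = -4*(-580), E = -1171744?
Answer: -1597942077259339/151 ≈ -1.0582e+13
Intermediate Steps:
d = 2320
h(U) = 1 + 2320/U (h(U) = U/U + 2320/U = 1 + 2320/U)
P = -1597942234128105/151 (P = (2367850 + 2074805)*((2320 + 1057)/1057 - 2382002) = 4442655*((1/1057)*3377 - 2382002) = 4442655*(3377/1057 - 2382002) = 4442655*(-2517772737/1057) = -1597942234128105/151 ≈ -1.0582e+13)
P + (2210610 + E) = -1597942234128105/151 + (2210610 - 1171744) = -1597942234128105/151 + 1038866 = -1597942077259339/151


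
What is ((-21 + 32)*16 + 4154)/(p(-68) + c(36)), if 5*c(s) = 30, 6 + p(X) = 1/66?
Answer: 285780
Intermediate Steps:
p(X) = -395/66 (p(X) = -6 + 1/66 = -395/66)
c(s) = 6 (c(s) = (⅕)*30 = 6)
((-21 + 32)*16 + 4154)/(p(-68) + c(36)) = ((-21 + 32)*16 + 4154)/(-395/66 + 6) = (11*16 + 4154)/(1/66) = (176 + 4154)*66 = 4330*66 = 285780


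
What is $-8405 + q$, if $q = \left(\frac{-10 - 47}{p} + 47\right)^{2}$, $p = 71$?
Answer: $- \frac{31611205}{5041} \approx -6270.8$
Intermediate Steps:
$q = \frac{10758400}{5041}$ ($q = \left(\frac{-10 - 47}{71} + 47\right)^{2} = \left(\left(-57\right) \frac{1}{71} + 47\right)^{2} = \left(- \frac{57}{71} + 47\right)^{2} = \left(\frac{3280}{71}\right)^{2} = \frac{10758400}{5041} \approx 2134.2$)
$-8405 + q = -8405 + \frac{10758400}{5041} = - \frac{31611205}{5041}$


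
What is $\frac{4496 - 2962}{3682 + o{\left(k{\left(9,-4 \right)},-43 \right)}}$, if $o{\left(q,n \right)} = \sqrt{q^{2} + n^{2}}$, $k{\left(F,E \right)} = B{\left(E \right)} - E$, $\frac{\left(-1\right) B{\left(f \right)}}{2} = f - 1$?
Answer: $\frac{5648188}{13555079} - \frac{1534 \sqrt{2045}}{13555079} \approx 0.41157$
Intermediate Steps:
$B{\left(f \right)} = 2 - 2 f$ ($B{\left(f \right)} = - 2 \left(f - 1\right) = - 2 \left(-1 + f\right) = 2 - 2 f$)
$k{\left(F,E \right)} = 2 - 3 E$ ($k{\left(F,E \right)} = \left(2 - 2 E\right) - E = 2 - 3 E$)
$o{\left(q,n \right)} = \sqrt{n^{2} + q^{2}}$
$\frac{4496 - 2962}{3682 + o{\left(k{\left(9,-4 \right)},-43 \right)}} = \frac{4496 - 2962}{3682 + \sqrt{\left(-43\right)^{2} + \left(2 - -12\right)^{2}}} = \frac{1534}{3682 + \sqrt{1849 + \left(2 + 12\right)^{2}}} = \frac{1534}{3682 + \sqrt{1849 + 14^{2}}} = \frac{1534}{3682 + \sqrt{1849 + 196}} = \frac{1534}{3682 + \sqrt{2045}}$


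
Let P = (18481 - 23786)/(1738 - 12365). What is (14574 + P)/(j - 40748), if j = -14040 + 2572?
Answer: -154883203/554899432 ≈ -0.27912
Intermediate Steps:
P = 5305/10627 (P = -5305/(-10627) = -5305*(-1/10627) = 5305/10627 ≈ 0.49920)
j = -11468
(14574 + P)/(j - 40748) = (14574 + 5305/10627)/(-11468 - 40748) = (154883203/10627)/(-52216) = (154883203/10627)*(-1/52216) = -154883203/554899432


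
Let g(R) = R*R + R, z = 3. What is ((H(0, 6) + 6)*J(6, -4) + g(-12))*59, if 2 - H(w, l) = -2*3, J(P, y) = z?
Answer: 10266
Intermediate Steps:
J(P, y) = 3
H(w, l) = 8 (H(w, l) = 2 - (-2)*3 = 2 - 1*(-6) = 2 + 6 = 8)
g(R) = R + R² (g(R) = R² + R = R + R²)
((H(0, 6) + 6)*J(6, -4) + g(-12))*59 = ((8 + 6)*3 - 12*(1 - 12))*59 = (14*3 - 12*(-11))*59 = (42 + 132)*59 = 174*59 = 10266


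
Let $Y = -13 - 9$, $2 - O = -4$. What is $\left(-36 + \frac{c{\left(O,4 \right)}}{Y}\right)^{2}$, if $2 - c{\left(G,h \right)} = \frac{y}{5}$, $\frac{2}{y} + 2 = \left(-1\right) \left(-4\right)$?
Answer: $\frac{15752961}{12100} \approx 1301.9$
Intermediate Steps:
$O = 6$ ($O = 2 - -4 = 2 + 4 = 6$)
$Y = -22$
$y = 1$ ($y = \frac{2}{-2 - -4} = \frac{2}{-2 + 4} = \frac{2}{2} = 2 \cdot \frac{1}{2} = 1$)
$c{\left(G,h \right)} = \frac{9}{5}$ ($c{\left(G,h \right)} = 2 - 1 \cdot \frac{1}{5} = 2 - \frac{1}{5} = \frac{9}{5}$)
$\left(-36 + \frac{c{\left(O,4 \right)}}{Y}\right)^{2} = \left(-36 + \frac{9}{5 \left(-22\right)}\right)^{2} = \left(-36 + \frac{9}{5} \left(- \frac{1}{22}\right)\right)^{2} = \left(-36 - \frac{9}{110}\right)^{2} = \left(- \frac{3969}{110}\right)^{2} = \frac{15752961}{12100}$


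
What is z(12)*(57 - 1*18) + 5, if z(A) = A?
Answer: 473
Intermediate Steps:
z(12)*(57 - 1*18) + 5 = 12*(57 - 1*18) + 5 = 12*(57 - 18) + 5 = 12*39 + 5 = 468 + 5 = 473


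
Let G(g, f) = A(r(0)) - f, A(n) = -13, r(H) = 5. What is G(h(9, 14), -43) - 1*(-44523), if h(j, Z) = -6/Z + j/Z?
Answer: 44553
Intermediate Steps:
G(g, f) = -13 - f
G(h(9, 14), -43) - 1*(-44523) = (-13 - 1*(-43)) - 1*(-44523) = (-13 + 43) + 44523 = 30 + 44523 = 44553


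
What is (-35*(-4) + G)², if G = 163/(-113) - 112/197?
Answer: 9435789363529/495552121 ≈ 19041.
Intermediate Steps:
G = -44767/22261 (G = 163*(-1/113) - 112*1/197 = -163/113 - 112/197 = -44767/22261 ≈ -2.0110)
(-35*(-4) + G)² = (-35*(-4) - 44767/22261)² = (140 - 44767/22261)² = (3071773/22261)² = 9435789363529/495552121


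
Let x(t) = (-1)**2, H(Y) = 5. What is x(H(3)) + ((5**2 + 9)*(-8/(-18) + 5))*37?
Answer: 61651/9 ≈ 6850.1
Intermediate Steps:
x(t) = 1
x(H(3)) + ((5**2 + 9)*(-8/(-18) + 5))*37 = 1 + ((5**2 + 9)*(-8/(-18) + 5))*37 = 1 + ((25 + 9)*(-8*(-1/18) + 5))*37 = 1 + (34*(4/9 + 5))*37 = 1 + (34*(49/9))*37 = 1 + (1666/9)*37 = 1 + 61642/9 = 61651/9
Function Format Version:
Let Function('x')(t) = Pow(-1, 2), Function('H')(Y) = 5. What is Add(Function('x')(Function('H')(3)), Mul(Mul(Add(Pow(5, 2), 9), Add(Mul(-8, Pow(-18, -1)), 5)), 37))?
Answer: Rational(61651, 9) ≈ 6850.1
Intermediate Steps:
Function('x')(t) = 1
Add(Function('x')(Function('H')(3)), Mul(Mul(Add(Pow(5, 2), 9), Add(Mul(-8, Pow(-18, -1)), 5)), 37)) = Add(1, Mul(Mul(Add(Pow(5, 2), 9), Add(Mul(-8, Pow(-18, -1)), 5)), 37)) = Add(1, Mul(Mul(Add(25, 9), Add(Mul(-8, Rational(-1, 18)), 5)), 37)) = Add(1, Mul(Mul(34, Add(Rational(4, 9), 5)), 37)) = Add(1, Mul(Mul(34, Rational(49, 9)), 37)) = Add(1, Mul(Rational(1666, 9), 37)) = Add(1, Rational(61642, 9)) = Rational(61651, 9)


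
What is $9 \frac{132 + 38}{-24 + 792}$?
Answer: $\frac{255}{128} \approx 1.9922$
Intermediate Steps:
$9 \frac{132 + 38}{-24 + 792} = 9 \cdot \frac{170}{768} = 9 \cdot 170 \cdot \frac{1}{768} = 9 \cdot \frac{85}{384} = \frac{255}{128}$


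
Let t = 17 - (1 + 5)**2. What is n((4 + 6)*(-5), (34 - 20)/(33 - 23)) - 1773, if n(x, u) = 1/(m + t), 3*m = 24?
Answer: -19504/11 ≈ -1773.1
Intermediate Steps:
m = 8 (m = (1/3)*24 = 8)
t = -19 (t = 17 - 1*6**2 = 17 - 1*36 = 17 - 36 = -19)
n(x, u) = -1/11 (n(x, u) = 1/(8 - 19) = 1/(-11) = -1/11)
n((4 + 6)*(-5), (34 - 20)/(33 - 23)) - 1773 = -1/11 - 1773 = -19504/11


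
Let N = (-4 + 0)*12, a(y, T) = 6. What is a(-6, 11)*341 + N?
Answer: 1998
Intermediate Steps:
N = -48 (N = -4*12 = -48)
a(-6, 11)*341 + N = 6*341 - 48 = 2046 - 48 = 1998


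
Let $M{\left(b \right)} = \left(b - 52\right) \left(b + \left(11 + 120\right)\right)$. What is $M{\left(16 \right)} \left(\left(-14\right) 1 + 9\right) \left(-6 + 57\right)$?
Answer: $1349460$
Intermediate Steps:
$M{\left(b \right)} = \left(-52 + b\right) \left(131 + b\right)$ ($M{\left(b \right)} = \left(-52 + b\right) \left(b + 131\right) = \left(-52 + b\right) \left(131 + b\right)$)
$M{\left(16 \right)} \left(\left(-14\right) 1 + 9\right) \left(-6 + 57\right) = \left(-6812 + 16^{2} + 79 \cdot 16\right) \left(\left(-14\right) 1 + 9\right) \left(-6 + 57\right) = \left(-6812 + 256 + 1264\right) \left(-14 + 9\right) 51 = - 5292 \left(\left(-5\right) 51\right) = \left(-5292\right) \left(-255\right) = 1349460$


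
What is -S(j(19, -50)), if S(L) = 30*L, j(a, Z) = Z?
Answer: 1500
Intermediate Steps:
-S(j(19, -50)) = -30*(-50) = -1*(-1500) = 1500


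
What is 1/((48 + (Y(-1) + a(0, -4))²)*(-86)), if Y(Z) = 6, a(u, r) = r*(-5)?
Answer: -1/62264 ≈ -1.6061e-5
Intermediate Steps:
a(u, r) = -5*r
1/((48 + (Y(-1) + a(0, -4))²)*(-86)) = 1/((48 + (6 - 5*(-4))²)*(-86)) = 1/((48 + (6 + 20)²)*(-86)) = 1/((48 + 26²)*(-86)) = 1/((48 + 676)*(-86)) = 1/(724*(-86)) = 1/(-62264) = -1/62264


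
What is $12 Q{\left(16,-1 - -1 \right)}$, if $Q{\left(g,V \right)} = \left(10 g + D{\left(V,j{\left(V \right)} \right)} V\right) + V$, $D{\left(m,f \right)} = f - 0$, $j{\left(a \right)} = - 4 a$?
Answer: $1920$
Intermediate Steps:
$D{\left(m,f \right)} = f$ ($D{\left(m,f \right)} = f + 0 = f$)
$Q{\left(g,V \right)} = V - 4 V^{2} + 10 g$ ($Q{\left(g,V \right)} = \left(10 g + - 4 V V\right) + V = \left(10 g - 4 V^{2}\right) + V = \left(- 4 V^{2} + 10 g\right) + V = V - 4 V^{2} + 10 g$)
$12 Q{\left(16,-1 - -1 \right)} = 12 \left(\left(-1 - -1\right) - 4 \left(-1 - -1\right)^{2} + 10 \cdot 16\right) = 12 \left(\left(-1 + 1\right) - 4 \left(-1 + 1\right)^{2} + 160\right) = 12 \left(0 - 4 \cdot 0^{2} + 160\right) = 12 \left(0 - 0 + 160\right) = 12 \left(0 + 0 + 160\right) = 12 \cdot 160 = 1920$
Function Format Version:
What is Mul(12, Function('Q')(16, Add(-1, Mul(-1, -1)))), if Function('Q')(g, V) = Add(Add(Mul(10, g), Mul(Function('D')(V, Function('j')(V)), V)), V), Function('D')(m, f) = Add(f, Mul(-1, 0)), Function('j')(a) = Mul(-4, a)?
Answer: 1920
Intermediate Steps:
Function('D')(m, f) = f (Function('D')(m, f) = Add(f, 0) = f)
Function('Q')(g, V) = Add(V, Mul(-4, Pow(V, 2)), Mul(10, g)) (Function('Q')(g, V) = Add(Add(Mul(10, g), Mul(Mul(-4, V), V)), V) = Add(Add(Mul(10, g), Mul(-4, Pow(V, 2))), V) = Add(Add(Mul(-4, Pow(V, 2)), Mul(10, g)), V) = Add(V, Mul(-4, Pow(V, 2)), Mul(10, g)))
Mul(12, Function('Q')(16, Add(-1, Mul(-1, -1)))) = Mul(12, Add(Add(-1, Mul(-1, -1)), Mul(-4, Pow(Add(-1, Mul(-1, -1)), 2)), Mul(10, 16))) = Mul(12, Add(Add(-1, 1), Mul(-4, Pow(Add(-1, 1), 2)), 160)) = Mul(12, Add(0, Mul(-4, Pow(0, 2)), 160)) = Mul(12, Add(0, Mul(-4, 0), 160)) = Mul(12, Add(0, 0, 160)) = Mul(12, 160) = 1920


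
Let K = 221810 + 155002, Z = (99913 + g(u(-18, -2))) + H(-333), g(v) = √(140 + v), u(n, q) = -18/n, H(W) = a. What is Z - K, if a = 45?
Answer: -276854 + √141 ≈ -2.7684e+5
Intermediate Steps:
H(W) = 45
Z = 99958 + √141 (Z = (99913 + √(140 - 18/(-18))) + 45 = (99913 + √(140 - 18*(-1/18))) + 45 = (99913 + √(140 + 1)) + 45 = (99913 + √141) + 45 = 99958 + √141 ≈ 99970.)
K = 376812
Z - K = (99958 + √141) - 1*376812 = (99958 + √141) - 376812 = -276854 + √141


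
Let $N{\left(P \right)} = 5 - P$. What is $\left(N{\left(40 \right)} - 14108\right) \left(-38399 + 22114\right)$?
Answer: $230318755$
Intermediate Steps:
$\left(N{\left(40 \right)} - 14108\right) \left(-38399 + 22114\right) = \left(\left(5 - 40\right) - 14108\right) \left(-38399 + 22114\right) = \left(\left(5 - 40\right) - 14108\right) \left(-16285\right) = \left(-35 - 14108\right) \left(-16285\right) = \left(-14143\right) \left(-16285\right) = 230318755$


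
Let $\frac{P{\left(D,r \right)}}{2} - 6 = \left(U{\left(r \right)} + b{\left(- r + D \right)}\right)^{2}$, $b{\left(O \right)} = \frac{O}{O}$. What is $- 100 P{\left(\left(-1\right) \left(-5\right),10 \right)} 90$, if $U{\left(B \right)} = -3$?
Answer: $-180000$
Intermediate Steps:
$b{\left(O \right)} = 1$
$P{\left(D,r \right)} = 20$ ($P{\left(D,r \right)} = 12 + 2 \left(-3 + 1\right)^{2} = 12 + 2 \left(-2\right)^{2} = 12 + 2 \cdot 4 = 12 + 8 = 20$)
$- 100 P{\left(\left(-1\right) \left(-5\right),10 \right)} 90 = \left(-100\right) 20 \cdot 90 = \left(-2000\right) 90 = -180000$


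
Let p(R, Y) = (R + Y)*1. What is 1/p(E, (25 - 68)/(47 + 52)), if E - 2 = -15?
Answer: -99/1330 ≈ -0.074436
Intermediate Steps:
E = -13 (E = 2 - 15 = -13)
p(R, Y) = R + Y
1/p(E, (25 - 68)/(47 + 52)) = 1/(-13 + (25 - 68)/(47 + 52)) = 1/(-13 - 43/99) = 1/(-1330/99) = -99/1330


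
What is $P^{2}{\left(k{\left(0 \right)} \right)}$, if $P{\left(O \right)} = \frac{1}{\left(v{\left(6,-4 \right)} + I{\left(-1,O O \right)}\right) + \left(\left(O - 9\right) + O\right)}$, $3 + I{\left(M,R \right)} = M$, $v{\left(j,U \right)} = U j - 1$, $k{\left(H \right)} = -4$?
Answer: $\frac{1}{2116} \approx 0.00047259$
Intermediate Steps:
$v{\left(j,U \right)} = -1 + U j$
$I{\left(M,R \right)} = -3 + M$
$P{\left(O \right)} = \frac{1}{-38 + 2 O}$ ($P{\left(O \right)} = \frac{1}{\left(\left(-1 - 24\right) - 4\right) + \left(\left(O - 9\right) + O\right)} = \frac{1}{\left(\left(-1 - 24\right) - 4\right) + \left(\left(-9 + O\right) + O\right)} = \frac{1}{\left(-25 - 4\right) + \left(-9 + 2 O\right)} = \frac{1}{-29 + \left(-9 + 2 O\right)} = \frac{1}{-38 + 2 O}$)
$P^{2}{\left(k{\left(0 \right)} \right)} = \left(\frac{1}{2 \left(-19 - 4\right)}\right)^{2} = \left(\frac{1}{2 \left(-23\right)}\right)^{2} = \left(\frac{1}{2} \left(- \frac{1}{23}\right)\right)^{2} = \left(- \frac{1}{46}\right)^{2} = \frac{1}{2116}$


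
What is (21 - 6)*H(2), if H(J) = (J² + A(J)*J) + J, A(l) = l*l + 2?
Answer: 270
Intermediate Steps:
A(l) = 2 + l² (A(l) = l² + 2 = 2 + l²)
H(J) = J + J² + J*(2 + J²) (H(J) = (J² + (2 + J²)*J) + J = (J² + J*(2 + J²)) + J = J + J² + J*(2 + J²))
(21 - 6)*H(2) = (21 - 6)*(2*(3 + 2 + 2²)) = 15*(2*(3 + 2 + 4)) = 15*(2*9) = 15*18 = 270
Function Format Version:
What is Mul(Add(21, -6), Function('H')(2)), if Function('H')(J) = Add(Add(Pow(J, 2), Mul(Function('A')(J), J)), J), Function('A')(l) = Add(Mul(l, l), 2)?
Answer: 270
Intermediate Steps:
Function('A')(l) = Add(2, Pow(l, 2)) (Function('A')(l) = Add(Pow(l, 2), 2) = Add(2, Pow(l, 2)))
Function('H')(J) = Add(J, Pow(J, 2), Mul(J, Add(2, Pow(J, 2)))) (Function('H')(J) = Add(Add(Pow(J, 2), Mul(Add(2, Pow(J, 2)), J)), J) = Add(Add(Pow(J, 2), Mul(J, Add(2, Pow(J, 2)))), J) = Add(J, Pow(J, 2), Mul(J, Add(2, Pow(J, 2)))))
Mul(Add(21, -6), Function('H')(2)) = Mul(Add(21, -6), Mul(2, Add(3, 2, Pow(2, 2)))) = Mul(15, Mul(2, Add(3, 2, 4))) = Mul(15, Mul(2, 9)) = Mul(15, 18) = 270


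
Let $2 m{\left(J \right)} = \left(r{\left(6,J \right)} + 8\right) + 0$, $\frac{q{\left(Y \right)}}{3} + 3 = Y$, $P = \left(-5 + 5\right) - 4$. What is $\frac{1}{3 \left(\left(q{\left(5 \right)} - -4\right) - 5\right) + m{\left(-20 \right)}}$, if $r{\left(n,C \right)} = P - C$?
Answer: $\frac{1}{27} \approx 0.037037$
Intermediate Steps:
$P = -4$ ($P = 0 - 4 = -4$)
$q{\left(Y \right)} = -9 + 3 Y$
$r{\left(n,C \right)} = -4 - C$
$m{\left(J \right)} = 2 - \frac{J}{2}$ ($m{\left(J \right)} = \frac{\left(\left(-4 - J\right) + 8\right) + 0}{2} = \frac{\left(4 - J\right) + 0}{2} = \frac{4 - J}{2} = 2 - \frac{J}{2}$)
$\frac{1}{3 \left(\left(q{\left(5 \right)} - -4\right) - 5\right) + m{\left(-20 \right)}} = \frac{1}{3 \left(\left(\left(-9 + 3 \cdot 5\right) - -4\right) - 5\right) + \left(2 - -10\right)} = \frac{1}{3 \left(\left(\left(-9 + 15\right) + 4\right) - 5\right) + \left(2 + 10\right)} = \frac{1}{3 \left(\left(6 + 4\right) - 5\right) + 12} = \frac{1}{3 \left(10 - 5\right) + 12} = \frac{1}{3 \cdot 5 + 12} = \frac{1}{15 + 12} = \frac{1}{27}$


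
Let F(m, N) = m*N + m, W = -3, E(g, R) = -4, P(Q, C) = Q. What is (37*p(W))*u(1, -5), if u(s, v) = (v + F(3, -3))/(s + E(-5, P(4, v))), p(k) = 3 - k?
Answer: 814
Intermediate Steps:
F(m, N) = m + N*m (F(m, N) = N*m + m = m + N*m)
u(s, v) = (-6 + v)/(-4 + s) (u(s, v) = (v + 3*(1 - 3))/(s - 4) = (v + 3*(-2))/(-4 + s) = (v - 6)/(-4 + s) = (-6 + v)/(-4 + s))
(37*p(W))*u(1, -5) = (37*(3 - 1*(-3)))*((-6 - 5)/(-4 + 1)) = (37*(3 + 3))*(-11/(-3)) = (37*6)*(-1/3*(-11)) = 222*(11/3) = 814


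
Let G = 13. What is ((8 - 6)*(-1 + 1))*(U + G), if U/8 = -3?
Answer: 0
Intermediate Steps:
U = -24 (U = 8*(-3) = -24)
((8 - 6)*(-1 + 1))*(U + G) = ((8 - 6)*(-1 + 1))*(-24 + 13) = (2*0)*(-11) = 0*(-11) = 0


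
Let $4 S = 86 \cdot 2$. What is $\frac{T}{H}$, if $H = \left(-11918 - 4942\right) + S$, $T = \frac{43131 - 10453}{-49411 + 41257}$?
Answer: $\frac{16339}{68562909} \approx 0.00023831$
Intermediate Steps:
$S = 43$ ($S = \frac{86 \cdot 2}{4} = \frac{1}{4} \cdot 172 = 43$)
$T = - \frac{16339}{4077}$ ($T = \frac{32678}{-8154} = 32678 \left(- \frac{1}{8154}\right) = - \frac{16339}{4077} \approx -4.0076$)
$H = -16817$ ($H = \left(-11918 - 4942\right) + 43 = -16860 + 43 = -16817$)
$\frac{T}{H} = - \frac{16339}{4077 \left(-16817\right)} = \left(- \frac{16339}{4077}\right) \left(- \frac{1}{16817}\right) = \frac{16339}{68562909}$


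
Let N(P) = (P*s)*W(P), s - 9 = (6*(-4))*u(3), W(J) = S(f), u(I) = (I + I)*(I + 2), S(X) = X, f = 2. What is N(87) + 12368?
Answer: -111346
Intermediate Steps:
u(I) = 2*I*(2 + I) (u(I) = (2*I)*(2 + I) = 2*I*(2 + I))
W(J) = 2
s = -711 (s = 9 + (6*(-4))*(2*3*(2 + 3)) = 9 - 48*3*5 = 9 - 24*30 = 9 - 720 = -711)
N(P) = -1422*P (N(P) = (P*(-711))*2 = -711*P*2 = -1422*P)
N(87) + 12368 = -1422*87 + 12368 = -123714 + 12368 = -111346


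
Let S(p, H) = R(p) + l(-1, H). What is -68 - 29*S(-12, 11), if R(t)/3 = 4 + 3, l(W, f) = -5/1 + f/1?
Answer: -851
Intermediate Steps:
l(W, f) = -5 + f (l(W, f) = -5*1 + f*1 = -5 + f)
R(t) = 21 (R(t) = 3*(4 + 3) = 3*7 = 21)
S(p, H) = 16 + H (S(p, H) = 21 + (-5 + H) = 16 + H)
-68 - 29*S(-12, 11) = -68 - 29*(16 + 11) = -68 - 29*27 = -68 - 783 = -851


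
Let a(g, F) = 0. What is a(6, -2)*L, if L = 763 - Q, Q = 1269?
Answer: 0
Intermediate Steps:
L = -506 (L = 763 - 1*1269 = 763 - 1269 = -506)
a(6, -2)*L = 0*(-506) = 0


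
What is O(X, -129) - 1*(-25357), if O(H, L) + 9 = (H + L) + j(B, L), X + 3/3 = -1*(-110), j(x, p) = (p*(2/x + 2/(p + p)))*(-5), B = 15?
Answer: 25409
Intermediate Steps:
j(x, p) = -5*p*(1/p + 2/x) (j(x, p) = (p*(2/x + 2/((2*p))))*(-5) = (p*(2/x + 2*(1/(2*p))))*(-5) = (p*(2/x + 1/p))*(-5) = (p*(1/p + 2/x))*(-5) = -5*p*(1/p + 2/x))
X = 109 (X = -1 - 1*(-110) = -1 + 110 = 109)
O(H, L) = -14 + H + L/3 (O(H, L) = -9 + ((H + L) + (-5 - 10*L/15)) = -9 + ((H + L) + (-5 - 10*L*1/15)) = -9 + ((H + L) + (-5 - 2*L/3)) = -9 + (-5 + H + L/3) = -14 + H + L/3)
O(X, -129) - 1*(-25357) = (-14 + 109 + (1/3)*(-129)) - 1*(-25357) = (-14 + 109 - 43) + 25357 = 52 + 25357 = 25409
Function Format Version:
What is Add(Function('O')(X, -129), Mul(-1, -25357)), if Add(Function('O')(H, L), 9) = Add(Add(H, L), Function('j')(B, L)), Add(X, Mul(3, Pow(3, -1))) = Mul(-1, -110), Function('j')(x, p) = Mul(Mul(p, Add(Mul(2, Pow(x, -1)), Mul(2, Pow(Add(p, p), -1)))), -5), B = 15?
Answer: 25409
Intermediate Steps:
Function('j')(x, p) = Mul(-5, p, Add(Pow(p, -1), Mul(2, Pow(x, -1)))) (Function('j')(x, p) = Mul(Mul(p, Add(Mul(2, Pow(x, -1)), Mul(2, Pow(Mul(2, p), -1)))), -5) = Mul(Mul(p, Add(Mul(2, Pow(x, -1)), Mul(2, Mul(Rational(1, 2), Pow(p, -1))))), -5) = Mul(Mul(p, Add(Mul(2, Pow(x, -1)), Pow(p, -1))), -5) = Mul(Mul(p, Add(Pow(p, -1), Mul(2, Pow(x, -1)))), -5) = Mul(-5, p, Add(Pow(p, -1), Mul(2, Pow(x, -1)))))
X = 109 (X = Add(-1, Mul(-1, -110)) = Add(-1, 110) = 109)
Function('O')(H, L) = Add(-14, H, Mul(Rational(1, 3), L)) (Function('O')(H, L) = Add(-9, Add(Add(H, L), Add(-5, Mul(-10, L, Pow(15, -1))))) = Add(-9, Add(Add(H, L), Add(-5, Mul(-10, L, Rational(1, 15))))) = Add(-9, Add(Add(H, L), Add(-5, Mul(Rational(-2, 3), L)))) = Add(-9, Add(-5, H, Mul(Rational(1, 3), L))) = Add(-14, H, Mul(Rational(1, 3), L)))
Add(Function('O')(X, -129), Mul(-1, -25357)) = Add(Add(-14, 109, Mul(Rational(1, 3), -129)), Mul(-1, -25357)) = Add(Add(-14, 109, -43), 25357) = Add(52, 25357) = 25409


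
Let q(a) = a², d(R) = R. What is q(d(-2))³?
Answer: 64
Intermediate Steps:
q(d(-2))³ = ((-2)²)³ = 4³ = 64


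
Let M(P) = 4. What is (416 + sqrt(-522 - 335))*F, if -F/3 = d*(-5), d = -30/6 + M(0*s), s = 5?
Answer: -6240 - 15*I*sqrt(857) ≈ -6240.0 - 439.12*I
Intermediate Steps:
d = -1 (d = -30/6 + 4 = -5*1 + 4 = -5 + 4 = -1)
F = -15 (F = -(-3)*(-5) = -3*5 = -15)
(416 + sqrt(-522 - 335))*F = (416 + sqrt(-522 - 335))*(-15) = (416 + sqrt(-857))*(-15) = (416 + I*sqrt(857))*(-15) = -6240 - 15*I*sqrt(857)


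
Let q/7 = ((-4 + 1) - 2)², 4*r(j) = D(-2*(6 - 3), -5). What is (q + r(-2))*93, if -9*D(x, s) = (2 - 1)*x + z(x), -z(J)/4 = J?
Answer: 32457/2 ≈ 16229.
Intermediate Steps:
z(J) = -4*J
D(x, s) = x/3 (D(x, s) = -((2 - 1)*x - 4*x)/9 = -(1*x - 4*x)/9 = -(x - 4*x)/9 = -(-1)*x/3 = x/3)
r(j) = -½ (r(j) = ((-2*(6 - 3))/3)/4 = ((-2*3)/3)/4 = ((⅓)*(-6))/4 = (¼)*(-2) = -½)
q = 175 (q = 7*((-4 + 1) - 2)² = 7*(-3 - 2)² = 7*(-5)² = 7*25 = 175)
(q + r(-2))*93 = (175 - ½)*93 = (349/2)*93 = 32457/2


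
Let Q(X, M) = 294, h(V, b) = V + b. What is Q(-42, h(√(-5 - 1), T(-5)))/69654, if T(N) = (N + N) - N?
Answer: 49/11609 ≈ 0.0042209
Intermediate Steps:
T(N) = N (T(N) = 2*N - N = N)
Q(-42, h(√(-5 - 1), T(-5)))/69654 = 294/69654 = 294*(1/69654) = 49/11609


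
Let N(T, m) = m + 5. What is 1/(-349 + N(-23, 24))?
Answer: -1/320 ≈ -0.0031250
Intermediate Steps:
N(T, m) = 5 + m
1/(-349 + N(-23, 24)) = 1/(-349 + (5 + 24)) = 1/(-349 + 29) = 1/(-320) = -1/320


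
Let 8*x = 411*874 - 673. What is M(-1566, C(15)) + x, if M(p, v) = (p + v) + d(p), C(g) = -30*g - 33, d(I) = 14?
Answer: 342261/8 ≈ 42783.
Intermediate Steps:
C(g) = -33 - 30*g
x = 358541/8 (x = (411*874 - 673)/8 = (359214 - 673)/8 = (⅛)*358541 = 358541/8 ≈ 44818.)
M(p, v) = 14 + p + v (M(p, v) = (p + v) + 14 = 14 + p + v)
M(-1566, C(15)) + x = (14 - 1566 + (-33 - 30*15)) + 358541/8 = (14 - 1566 + (-33 - 450)) + 358541/8 = (14 - 1566 - 483) + 358541/8 = -2035 + 358541/8 = 342261/8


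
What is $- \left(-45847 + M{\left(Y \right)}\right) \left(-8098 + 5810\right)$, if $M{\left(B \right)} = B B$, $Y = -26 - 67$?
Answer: $-85109024$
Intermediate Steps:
$Y = -93$
$M{\left(B \right)} = B^{2}$
$- \left(-45847 + M{\left(Y \right)}\right) \left(-8098 + 5810\right) = - \left(-45847 + \left(-93\right)^{2}\right) \left(-8098 + 5810\right) = - \left(-45847 + 8649\right) \left(-2288\right) = - \left(-37198\right) \left(-2288\right) = \left(-1\right) 85109024 = -85109024$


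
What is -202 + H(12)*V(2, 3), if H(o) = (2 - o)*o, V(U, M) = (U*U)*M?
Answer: -1642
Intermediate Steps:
V(U, M) = M*U² (V(U, M) = U²*M = M*U²)
H(o) = o*(2 - o)
-202 + H(12)*V(2, 3) = -202 + (12*(2 - 1*12))*(3*2²) = -202 + (12*(2 - 12))*(3*4) = -202 + (12*(-10))*12 = -202 - 120*12 = -202 - 1440 = -1642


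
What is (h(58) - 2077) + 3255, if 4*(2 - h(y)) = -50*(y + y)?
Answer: 2630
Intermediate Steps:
h(y) = 2 + 25*y (h(y) = 2 - (-25)*(y + y)/2 = 2 - (-25)*2*y/2 = 2 - (-25)*y = 2 + 25*y)
(h(58) - 2077) + 3255 = ((2 + 25*58) - 2077) + 3255 = ((2 + 1450) - 2077) + 3255 = (1452 - 2077) + 3255 = -625 + 3255 = 2630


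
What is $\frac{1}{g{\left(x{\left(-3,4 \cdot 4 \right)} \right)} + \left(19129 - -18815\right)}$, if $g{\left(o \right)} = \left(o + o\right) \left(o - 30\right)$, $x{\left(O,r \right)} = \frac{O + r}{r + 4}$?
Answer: $\frac{200}{7581169} \approx 2.6381 \cdot 10^{-5}$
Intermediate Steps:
$x{\left(O,r \right)} = \frac{O + r}{4 + r}$
$g{\left(o \right)} = 2 o \left(-30 + o\right)$
$\frac{1}{g{\left(x{\left(-3,4 \cdot 4 \right)} \right)} + \left(19129 - -18815\right)} = \frac{1}{2 \frac{-3 + 4 \cdot 4}{4 + 4 \cdot 4} \left(-30 + \frac{-3 + 4 \cdot 4}{4 + 4 \cdot 4}\right) + \left(19129 - -18815\right)} = \frac{1}{2 \frac{-3 + 16}{4 + 16} \left(-30 + \frac{-3 + 16}{4 + 16}\right) + \left(19129 + 18815\right)} = \frac{1}{2 \cdot \frac{1}{20} \cdot 13 \left(-30 + \frac{1}{20} \cdot 13\right) + 37944} = \frac{1}{2 \cdot \frac{13}{20} \left(-30 + \frac{13}{20}\right) + 37944} = \frac{1}{2 \cdot \frac{13}{20} \left(- \frac{587}{20}\right) + 37944} = \frac{1}{- \frac{7631}{200} + 37944} = \frac{1}{\frac{7581169}{200}} = \frac{200}{7581169}$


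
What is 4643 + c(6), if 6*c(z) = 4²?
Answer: 13937/3 ≈ 4645.7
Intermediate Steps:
c(z) = 8/3 (c(z) = (⅙)*4² = (⅙)*16 = 8/3)
4643 + c(6) = 4643 + 8/3 = 13937/3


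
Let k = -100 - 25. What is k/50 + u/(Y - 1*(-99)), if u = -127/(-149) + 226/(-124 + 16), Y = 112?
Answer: -2127122/848853 ≈ -2.5059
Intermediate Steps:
k = -125
u = -9979/8046 (u = -127*(-1/149) + 226/(-108) = 127/149 + 226*(-1/108) = 127/149 - 113/54 = -9979/8046 ≈ -1.2402)
k/50 + u/(Y - 1*(-99)) = -125/50 - 9979/(8046*(112 - 1*(-99))) = -125*1/50 - 9979/(8046*(112 + 99)) = -5/2 - 9979/8046/211 = -5/2 - 9979/8046*1/211 = -5/2 - 9979/1697706 = -2127122/848853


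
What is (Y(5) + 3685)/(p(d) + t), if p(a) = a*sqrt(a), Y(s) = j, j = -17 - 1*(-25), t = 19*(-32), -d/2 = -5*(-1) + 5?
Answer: -23389/3934 + 6155*I*sqrt(5)/15736 ≈ -5.9454 + 0.87462*I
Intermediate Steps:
d = -20 (d = -2*(-5*(-1) + 5) = -2*(5 + 5) = -2*10 = -20)
t = -608
j = 8 (j = -17 + 25 = 8)
Y(s) = 8
p(a) = a**(3/2)
(Y(5) + 3685)/(p(d) + t) = (8 + 3685)/((-20)**(3/2) - 608) = 3693/(-40*I*sqrt(5) - 608) = 3693/(-608 - 40*I*sqrt(5))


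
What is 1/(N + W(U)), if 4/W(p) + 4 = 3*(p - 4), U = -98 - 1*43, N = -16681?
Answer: -439/7322963 ≈ -5.9948e-5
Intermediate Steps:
U = -141 (U = -98 - 43 = -141)
W(p) = 4/(-16 + 3*p) (W(p) = 4/(-4 + 3*(p - 4)) = 4/(-4 + 3*(-4 + p)) = 4/(-4 + (-12 + 3*p)) = 4/(-16 + 3*p))
1/(N + W(U)) = 1/(-16681 + 4/(-16 + 3*(-141))) = 1/(-16681 + 4/(-16 - 423)) = 1/(-16681 + 4/(-439)) = 1/(-16681 + 4*(-1/439)) = 1/(-16681 - 4/439) = 1/(-7322963/439) = -439/7322963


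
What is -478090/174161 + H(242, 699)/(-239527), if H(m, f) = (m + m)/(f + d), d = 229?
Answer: -26567608589241/9678172748504 ≈ -2.7451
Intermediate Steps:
H(m, f) = 2*m/(229 + f) (H(m, f) = (m + m)/(f + 229) = (2*m)/(229 + f) = 2*m/(229 + f))
-478090/174161 + H(242, 699)/(-239527) = -478090/174161 + (2*242/(229 + 699))/(-239527) = -478090*1/174161 + (2*242/928)*(-1/239527) = -478090/174161 + (2*242*(1/928))*(-1/239527) = -478090/174161 + (121/232)*(-1/239527) = -478090/174161 - 121/55570264 = -26567608589241/9678172748504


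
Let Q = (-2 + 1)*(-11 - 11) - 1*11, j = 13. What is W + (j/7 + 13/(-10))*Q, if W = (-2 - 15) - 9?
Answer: -1391/70 ≈ -19.871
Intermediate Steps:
W = -26 (W = -17 - 9 = -26)
Q = 11 (Q = -1*(-22) - 11 = 22 - 11 = 11)
W + (j/7 + 13/(-10))*Q = -26 + (13/7 + 13/(-10))*11 = -26 + (13*(1/7) + 13*(-1/10))*11 = -26 + (13/7 - 13/10)*11 = -26 + (39/70)*11 = -26 + 429/70 = -1391/70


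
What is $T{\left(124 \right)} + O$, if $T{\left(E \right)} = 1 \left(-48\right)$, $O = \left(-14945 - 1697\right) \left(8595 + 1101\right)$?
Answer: $-161360880$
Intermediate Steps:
$O = -161360832$ ($O = \left(-16642\right) 9696 = -161360832$)
$T{\left(E \right)} = -48$
$T{\left(124 \right)} + O = -48 - 161360832 = -161360880$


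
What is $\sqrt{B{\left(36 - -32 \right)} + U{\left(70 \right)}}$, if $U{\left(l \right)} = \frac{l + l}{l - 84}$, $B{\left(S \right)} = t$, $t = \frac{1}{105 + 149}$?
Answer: $\frac{i \sqrt{644906}}{254} \approx 3.1617 i$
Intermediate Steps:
$t = \frac{1}{254} \approx 0.003937$
$B{\left(S \right)} = \frac{1}{254}$
$U{\left(l \right)} = \frac{2 l}{-84 + l}$
$\sqrt{B{\left(36 - -32 \right)} + U{\left(70 \right)}} = \sqrt{\frac{1}{254} + 2 \cdot 70 \frac{1}{-84 + 70}} = \sqrt{\frac{1}{254} + 2 \cdot 70 \frac{1}{-14}} = \sqrt{\frac{1}{254} + 2 \cdot 70 \left(- \frac{1}{14}\right)} = \sqrt{\frac{1}{254} - 10} = \sqrt{- \frac{2539}{254}} = \frac{i \sqrt{644906}}{254}$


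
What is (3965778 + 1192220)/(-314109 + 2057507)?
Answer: 2578999/871699 ≈ 2.9586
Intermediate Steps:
(3965778 + 1192220)/(-314109 + 2057507) = 5157998/1743398 = 5157998*(1/1743398) = 2578999/871699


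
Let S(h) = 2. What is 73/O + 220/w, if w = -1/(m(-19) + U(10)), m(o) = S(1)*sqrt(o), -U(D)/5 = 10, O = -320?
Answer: 3519927/320 - 440*I*sqrt(19) ≈ 11000.0 - 1917.9*I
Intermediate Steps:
U(D) = -50 (U(D) = -5*10 = -50)
m(o) = 2*sqrt(o)
w = -1/(-50 + 2*I*sqrt(19)) (w = -1/(2*sqrt(-19) - 50) = -1/(2*(I*sqrt(19)) - 50) = -1/(2*I*sqrt(19) - 50) = -1/(-50 + 2*I*sqrt(19)) ≈ 0.01941 + 0.0033842*I)
73/O + 220/w = 73/(-320) + 220/(25/1288 + I*sqrt(19)/1288) = 73*(-1/320) + 220/(25/1288 + I*sqrt(19)/1288) = -73/320 + 220/(25/1288 + I*sqrt(19)/1288)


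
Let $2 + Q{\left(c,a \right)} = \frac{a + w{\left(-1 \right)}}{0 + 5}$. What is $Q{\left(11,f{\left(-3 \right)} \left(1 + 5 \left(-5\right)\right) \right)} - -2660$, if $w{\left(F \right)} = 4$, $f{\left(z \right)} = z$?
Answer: $\frac{13366}{5} \approx 2673.2$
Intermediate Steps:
$Q{\left(c,a \right)} = - \frac{6}{5} + \frac{a}{5}$ ($Q{\left(c,a \right)} = -2 + \frac{a + 4}{0 + 5} = -2 + \frac{4 + a}{5} = -2 + \left(4 + a\right) \frac{1}{5} = -2 + \left(\frac{4}{5} + \frac{a}{5}\right) = - \frac{6}{5} + \frac{a}{5}$)
$Q{\left(11,f{\left(-3 \right)} \left(1 + 5 \left(-5\right)\right) \right)} - -2660 = \left(- \frac{6}{5} + \frac{\left(-3\right) \left(1 + 5 \left(-5\right)\right)}{5}\right) - -2660 = \left(- \frac{6}{5} + \frac{\left(-3\right) \left(1 - 25\right)}{5}\right) + 2660 = \left(- \frac{6}{5} + \frac{\left(-3\right) \left(-24\right)}{5}\right) + 2660 = \left(- \frac{6}{5} + \frac{1}{5} \cdot 72\right) + 2660 = \left(- \frac{6}{5} + \frac{72}{5}\right) + 2660 = \frac{66}{5} + 2660 = \frac{13366}{5}$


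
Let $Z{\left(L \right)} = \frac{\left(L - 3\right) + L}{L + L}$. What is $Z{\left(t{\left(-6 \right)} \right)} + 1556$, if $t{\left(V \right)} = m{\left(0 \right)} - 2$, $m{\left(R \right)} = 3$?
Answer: $\frac{3111}{2} \approx 1555.5$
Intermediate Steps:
$t{\left(V \right)} = 1$ ($t{\left(V \right)} = 3 - 2 = 1$)
$Z{\left(L \right)} = \frac{-3 + 2 L}{2 L}$ ($Z{\left(L \right)} = \frac{\left(-3 + L\right) + L}{2 L} = \left(-3 + 2 L\right) \frac{1}{2 L} = \frac{-3 + 2 L}{2 L}$)
$Z{\left(t{\left(-6 \right)} \right)} + 1556 = \frac{- \frac{3}{2} + 1}{1} + 1556 = 1 \left(- \frac{1}{2}\right) + 1556 = - \frac{1}{2} + 1556 = \frac{3111}{2}$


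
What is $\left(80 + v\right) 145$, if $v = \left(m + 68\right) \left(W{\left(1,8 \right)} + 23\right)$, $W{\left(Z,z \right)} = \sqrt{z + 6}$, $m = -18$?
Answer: $178350 + 7250 \sqrt{14} \approx 2.0548 \cdot 10^{5}$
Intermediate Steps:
$W{\left(Z,z \right)} = \sqrt{6 + z}$
$v = 1150 + 50 \sqrt{14}$ ($v = \left(-18 + 68\right) \left(\sqrt{6 + 8} + 23\right) = 50 \left(\sqrt{14} + 23\right) = 50 \left(23 + \sqrt{14}\right) = 1150 + 50 \sqrt{14} \approx 1337.1$)
$\left(80 + v\right) 145 = \left(80 + \left(1150 + 50 \sqrt{14}\right)\right) 145 = \left(1230 + 50 \sqrt{14}\right) 145 = 178350 + 7250 \sqrt{14}$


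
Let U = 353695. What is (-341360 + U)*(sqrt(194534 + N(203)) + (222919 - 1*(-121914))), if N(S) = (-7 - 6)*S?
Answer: 4253515055 + 12335*sqrt(191895) ≈ 4.2589e+9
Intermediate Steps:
N(S) = -13*S
(-341360 + U)*(sqrt(194534 + N(203)) + (222919 - 1*(-121914))) = (-341360 + 353695)*(sqrt(194534 - 13*203) + (222919 - 1*(-121914))) = 12335*(sqrt(194534 - 2639) + (222919 + 121914)) = 12335*(sqrt(191895) + 344833) = 12335*(344833 + sqrt(191895)) = 4253515055 + 12335*sqrt(191895)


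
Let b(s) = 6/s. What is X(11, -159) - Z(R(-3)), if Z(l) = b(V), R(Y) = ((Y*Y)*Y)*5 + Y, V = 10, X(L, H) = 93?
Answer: 462/5 ≈ 92.400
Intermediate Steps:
R(Y) = Y + 5*Y³ (R(Y) = (Y²*Y)*5 + Y = Y³*5 + Y = 5*Y³ + Y = Y + 5*Y³)
Z(l) = ⅗ (Z(l) = 6/10 = 6*(⅒) = ⅗)
X(11, -159) - Z(R(-3)) = 93 - 1*⅗ = 93 - ⅗ = 462/5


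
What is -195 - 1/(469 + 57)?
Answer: -102571/526 ≈ -195.00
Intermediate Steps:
-195 - 1/(469 + 57) = -195 - 1/526 = -102571/526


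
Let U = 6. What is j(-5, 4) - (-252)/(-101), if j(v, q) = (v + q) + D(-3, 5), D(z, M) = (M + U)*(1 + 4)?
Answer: 5202/101 ≈ 51.505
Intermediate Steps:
D(z, M) = 30 + 5*M (D(z, M) = (M + 6)*(1 + 4) = (6 + M)*5 = 30 + 5*M)
j(v, q) = 55 + q + v (j(v, q) = (v + q) + (30 + 5*5) = (q + v) + (30 + 25) = (q + v) + 55 = 55 + q + v)
j(-5, 4) - (-252)/(-101) = (55 + 4 - 5) - (-252)/(-101) = 54 - (-252)*(-1)/101 = 54 - 12*21/101 = 54 - 252/101 = 5202/101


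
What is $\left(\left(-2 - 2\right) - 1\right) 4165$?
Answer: $-20825$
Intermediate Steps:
$\left(\left(-2 - 2\right) - 1\right) 4165 = \left(-4 - 1\right) 4165 = \left(-5\right) 4165 = -20825$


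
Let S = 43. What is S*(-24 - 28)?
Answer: -2236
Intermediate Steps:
S*(-24 - 28) = 43*(-24 - 28) = 43*(-52) = -2236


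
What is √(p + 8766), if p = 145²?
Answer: 31*√31 ≈ 172.60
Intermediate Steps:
p = 21025
√(p + 8766) = √(21025 + 8766) = √29791 = 31*√31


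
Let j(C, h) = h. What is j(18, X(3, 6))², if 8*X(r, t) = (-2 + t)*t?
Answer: 9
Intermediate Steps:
X(r, t) = t*(-2 + t)/8 (X(r, t) = ((-2 + t)*t)/8 = (t*(-2 + t))/8 = t*(-2 + t)/8)
j(18, X(3, 6))² = ((⅛)*6*(-2 + 6))² = ((⅛)*6*4)² = 3² = 9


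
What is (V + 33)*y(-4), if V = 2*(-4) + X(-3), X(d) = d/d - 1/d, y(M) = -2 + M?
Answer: -158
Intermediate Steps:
X(d) = 1 - 1/d
V = -20/3 (V = 2*(-4) + (-1 - 3)/(-3) = -8 - ⅓*(-4) = -8 + 4/3 = -20/3 ≈ -6.6667)
(V + 33)*y(-4) = (-20/3 + 33)*(-2 - 4) = (79/3)*(-6) = -158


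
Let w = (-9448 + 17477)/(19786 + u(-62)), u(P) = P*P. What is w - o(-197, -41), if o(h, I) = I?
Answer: 976859/23630 ≈ 41.340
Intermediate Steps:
u(P) = P²
w = 8029/23630 (w = (-9448 + 17477)/(19786 + (-62)²) = 8029/(19786 + 3844) = 8029/23630 ≈ 0.33978)
w - o(-197, -41) = 8029/23630 - 1*(-41) = 8029/23630 + 41 = 976859/23630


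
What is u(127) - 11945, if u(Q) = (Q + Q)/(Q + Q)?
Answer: -11944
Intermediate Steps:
u(Q) = 1 (u(Q) = (2*Q)/((2*Q)) = (2*Q)*(1/(2*Q)) = 1)
u(127) - 11945 = 1 - 11945 = -11944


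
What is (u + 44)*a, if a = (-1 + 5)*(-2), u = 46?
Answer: -720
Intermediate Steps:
a = -8 (a = 4*(-2) = -8)
(u + 44)*a = (46 + 44)*(-8) = 90*(-8) = -720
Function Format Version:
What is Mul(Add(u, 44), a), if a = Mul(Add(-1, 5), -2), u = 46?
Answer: -720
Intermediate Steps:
a = -8 (a = Mul(4, -2) = -8)
Mul(Add(u, 44), a) = Mul(Add(46, 44), -8) = Mul(90, -8) = -720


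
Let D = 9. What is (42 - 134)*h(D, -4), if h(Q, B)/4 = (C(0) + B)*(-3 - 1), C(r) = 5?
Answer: 1472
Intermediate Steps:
h(Q, B) = -80 - 16*B (h(Q, B) = 4*((5 + B)*(-3 - 1)) = 4*((5 + B)*(-4)) = 4*(-20 - 4*B) = -80 - 16*B)
(42 - 134)*h(D, -4) = (42 - 134)*(-80 - 16*(-4)) = -92*(-80 + 64) = -92*(-16) = 1472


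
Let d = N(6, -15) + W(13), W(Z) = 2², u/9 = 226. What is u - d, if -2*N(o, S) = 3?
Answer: 4063/2 ≈ 2031.5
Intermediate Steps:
u = 2034 (u = 9*226 = 2034)
N(o, S) = -3/2 (N(o, S) = -½*3 = -3/2)
W(Z) = 4
d = 5/2 (d = -3/2 + 4 = 5/2 ≈ 2.5000)
u - d = 2034 - 1*5/2 = 2034 - 5/2 = 4063/2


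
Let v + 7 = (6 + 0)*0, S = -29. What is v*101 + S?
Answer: -736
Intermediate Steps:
v = -7 (v = -7 + (6 + 0)*0 = -7 + 6*0 = -7 + 0 = -7)
v*101 + S = -7*101 - 29 = -707 - 29 = -736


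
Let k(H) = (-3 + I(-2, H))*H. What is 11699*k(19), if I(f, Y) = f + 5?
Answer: 0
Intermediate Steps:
I(f, Y) = 5 + f
k(H) = 0 (k(H) = (-3 + (5 - 2))*H = (-3 + 3)*H = 0*H = 0)
11699*k(19) = 11699*0 = 0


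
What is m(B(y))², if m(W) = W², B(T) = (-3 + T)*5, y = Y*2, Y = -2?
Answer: 1500625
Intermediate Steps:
y = -4 (y = -2*2 = -4)
B(T) = -15 + 5*T
m(B(y))² = ((-15 + 5*(-4))²)² = ((-15 - 20)²)² = ((-35)²)² = 1225² = 1500625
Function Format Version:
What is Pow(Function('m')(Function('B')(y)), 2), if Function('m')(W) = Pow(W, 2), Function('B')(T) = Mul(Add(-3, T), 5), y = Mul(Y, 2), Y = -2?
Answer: 1500625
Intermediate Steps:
y = -4 (y = Mul(-2, 2) = -4)
Function('B')(T) = Add(-15, Mul(5, T))
Pow(Function('m')(Function('B')(y)), 2) = Pow(Pow(Add(-15, Mul(5, -4)), 2), 2) = Pow(Pow(Add(-15, -20), 2), 2) = Pow(Pow(-35, 2), 2) = Pow(1225, 2) = 1500625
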